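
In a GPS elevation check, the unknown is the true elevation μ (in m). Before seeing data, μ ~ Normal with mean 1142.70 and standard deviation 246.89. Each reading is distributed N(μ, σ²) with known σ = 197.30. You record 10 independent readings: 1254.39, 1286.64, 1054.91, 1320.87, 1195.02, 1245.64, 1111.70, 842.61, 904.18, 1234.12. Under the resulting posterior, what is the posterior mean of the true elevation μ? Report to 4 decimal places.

For Normal data with known variance σ², a Normal(μ₀, σ₀²) prior on μ is conjugate. Posterior precision = 1/σ₀² + n/σ²; posterior mean is the precision-weighted average of μ₀ and x̄.
Σxᵢ = 1254.39 + 1286.64 + 1054.91 + 1320.87 + 1195.02 + 1245.64 + 1111.70 + 842.61 + 904.18 + 1234.12 = 11450.08, so n·x̄ = 11450.08.
σ₀² = 246.89² = 60954.6721, σ² = 197.30² = 38927.29; σ² + n·σ₀² = 38927.29 + 10·60954.6721 = 648474.011.
Posterior mean = (μ₀/σ₀² + n·x̄/σ²)/(1/σ₀² + n/σ²) = (σ²·μ₀ + σ₀²·n·x̄)/(σ² + n·σ₀²) = (38927.29·1142.70 + 60954.6721·11450.08)/648474.011 = 742418086.201768/648474.011 = 1144.8695.

1144.8695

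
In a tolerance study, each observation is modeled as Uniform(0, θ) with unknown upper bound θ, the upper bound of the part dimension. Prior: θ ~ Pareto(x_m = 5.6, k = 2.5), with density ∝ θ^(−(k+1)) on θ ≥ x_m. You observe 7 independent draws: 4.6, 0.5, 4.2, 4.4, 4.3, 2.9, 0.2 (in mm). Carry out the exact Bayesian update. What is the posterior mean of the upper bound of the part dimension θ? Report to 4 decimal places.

A Pareto(scale x_m, shape k) prior on the upper bound θ of Uniform(0, θ) is conjugate: posterior is Pareto(max(x_m, max xᵢ), k + n).
Sample maximum = 4.6; prior scale x_m = 5.6 → posterior scale = max = 5.6.
Posterior shape = 2.5 + 7 = 9.5.
E[θ|data] = k·x_m/(k−1) = 9.5·5.6/8.5 = 6.2588.

6.2588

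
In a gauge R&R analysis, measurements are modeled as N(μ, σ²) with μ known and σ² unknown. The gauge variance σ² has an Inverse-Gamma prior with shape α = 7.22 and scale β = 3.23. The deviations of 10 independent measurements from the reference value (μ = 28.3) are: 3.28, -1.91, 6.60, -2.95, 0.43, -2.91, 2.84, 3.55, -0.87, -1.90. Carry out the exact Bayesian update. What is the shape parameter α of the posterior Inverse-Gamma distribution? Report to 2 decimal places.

With known mean μ and an Inverse-Gamma(α, β) prior on σ², the Normal likelihood is conjugate: posterior is Inv-Gamma(α + n/2, β + Σ(xᵢ−μ)²/2).
Σ(xᵢ−μ)² = (3.28)² + (-1.91)² + (6.60)² + (-2.95)² + (0.43)² + (-2.91)² + (2.84)² + (3.55)² + (-0.87)² + (-1.90)² = 100.3570.
Posterior: Inv-Gamma(7.22 + 10/2, 3.23 + 100.3570/2) = Inv-Gamma(12.22, 53.40850).
Posterior α = 12.22.

12.22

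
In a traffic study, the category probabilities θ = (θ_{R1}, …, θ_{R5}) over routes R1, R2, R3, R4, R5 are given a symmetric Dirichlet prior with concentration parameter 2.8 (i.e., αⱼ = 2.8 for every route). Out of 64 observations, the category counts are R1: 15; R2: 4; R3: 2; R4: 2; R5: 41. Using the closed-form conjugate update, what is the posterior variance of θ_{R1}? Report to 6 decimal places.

0.002229

The Dirichlet prior is conjugate to the Multinomial likelihood: each posterior αⱼ = prior αⱼ + observed count nⱼ.
Posterior concentration: (17.8, 6.8, 4.8, 4.8, 43.8), total = 78.0.
Var[θ_j] = α_j(Σα−α_j)/((Σα)²(Σα+1)) = 17.8·60.2/(78.0²·79.0) = 0.002229.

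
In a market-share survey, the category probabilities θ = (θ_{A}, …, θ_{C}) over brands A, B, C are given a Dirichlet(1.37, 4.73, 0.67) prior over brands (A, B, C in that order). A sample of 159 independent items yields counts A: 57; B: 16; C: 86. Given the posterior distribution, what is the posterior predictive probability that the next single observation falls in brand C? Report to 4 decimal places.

The Dirichlet prior is conjugate to the Multinomial likelihood: each posterior αⱼ = prior αⱼ + observed count nⱼ.
Posterior concentration: (58.37, 20.73, 86.67), total = 165.77.
P(next = C | data) = α_{C}/Σα = 0.5228.

0.5228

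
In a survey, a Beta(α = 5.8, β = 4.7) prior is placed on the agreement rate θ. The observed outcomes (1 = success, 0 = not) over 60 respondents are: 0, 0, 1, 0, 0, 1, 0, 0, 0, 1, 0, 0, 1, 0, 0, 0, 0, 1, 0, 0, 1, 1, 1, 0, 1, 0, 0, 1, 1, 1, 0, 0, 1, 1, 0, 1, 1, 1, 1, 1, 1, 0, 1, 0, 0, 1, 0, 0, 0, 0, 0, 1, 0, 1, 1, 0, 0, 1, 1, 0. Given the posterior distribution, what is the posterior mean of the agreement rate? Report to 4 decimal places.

The Beta prior is conjugate to a Binomial/Bernoulli likelihood; the update adds successes to α and failures to β.
Posterior: Beta(α+k, β+n−k) = Beta(5.8+27, 4.7+33) = Beta(32.8, 37.7).
Posterior mean = α/(α+β) = 32.8/70.5 = 0.4652.

0.4652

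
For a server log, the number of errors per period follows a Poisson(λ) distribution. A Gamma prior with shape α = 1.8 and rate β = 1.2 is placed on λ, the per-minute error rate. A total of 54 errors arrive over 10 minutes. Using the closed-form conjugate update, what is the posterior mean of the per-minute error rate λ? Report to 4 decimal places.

With a Gamma(shape α, rate β) prior, the Poisson likelihood is conjugate: the posterior is Gamma(α + ΣXᵢ, β + n).
Posterior: Gamma(α+S, β+n) = Gamma(1.8+54, 1.2+10) = Gamma(55.8, 11.2).
Posterior mean = α/β = 55.8/11.2 = 4.9821.

4.9821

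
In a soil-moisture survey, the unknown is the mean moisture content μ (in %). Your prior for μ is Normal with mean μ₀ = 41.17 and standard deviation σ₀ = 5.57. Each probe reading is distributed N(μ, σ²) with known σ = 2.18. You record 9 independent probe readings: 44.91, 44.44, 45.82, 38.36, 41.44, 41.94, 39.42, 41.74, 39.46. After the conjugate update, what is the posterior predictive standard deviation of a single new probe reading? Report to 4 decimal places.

For Normal data with known variance σ², a Normal(μ₀, σ₀²) prior on μ is conjugate. Posterior precision = 1/σ₀² + n/σ²; posterior mean is the precision-weighted average of μ₀ and x̄.
σ₀² = 5.57² = 31.0249, σ² = 2.18² = 4.7524; σ² + n·σ₀² = 4.7524 + 9·31.0249 = 283.9765.
Posterior precision = 1/σ₀² + n/σ² = 1/31.0249 + 9/4.7524 = (σ² + n·σ₀²)/(σ₀²σ²) = 283.9765/(31.0249·4.7524); posterior variance σₙ² = σ₀²σ²/(σ² + n·σ₀²) = 31.0249·4.7524/283.9765 = 0.519208.
Predictive variance for one new observation = σₙ² + σ² = 31.0249·4.7524/283.9765 + 4.7524 = σ²·(σ₀² + 283.9765)/283.9765 = 4.7524·315.0014/283.9765 = 5.271608; SD = √(4.7524·315.0014/283.9765) = 2.2960.

2.2960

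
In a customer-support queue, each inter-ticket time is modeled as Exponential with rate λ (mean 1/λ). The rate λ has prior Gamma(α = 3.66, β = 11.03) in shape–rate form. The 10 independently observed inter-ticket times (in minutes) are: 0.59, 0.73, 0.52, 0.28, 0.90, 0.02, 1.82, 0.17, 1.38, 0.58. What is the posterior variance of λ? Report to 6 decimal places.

0.042067

With a Gamma(shape α, rate β) prior on the exponential rate λ, the posterior after n observations with total T = Σxᵢ is Gamma(α+n, β+T).
Sum of observations T = 6.99 minutes; n = 10.
Posterior: Gamma(3.66+10, 11.03+6.99) = Gamma(13.66, 18.02).
Var = α/β² = 0.042067.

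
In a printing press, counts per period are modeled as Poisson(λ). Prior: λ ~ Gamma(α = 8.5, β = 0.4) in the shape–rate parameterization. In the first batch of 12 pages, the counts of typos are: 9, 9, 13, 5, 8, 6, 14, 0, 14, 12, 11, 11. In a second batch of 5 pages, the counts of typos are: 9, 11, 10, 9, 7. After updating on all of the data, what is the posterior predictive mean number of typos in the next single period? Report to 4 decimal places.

9.5690

With a Gamma(shape α, rate β) prior, the Poisson likelihood is conjugate: the posterior is Gamma(α + ΣXᵢ, β + n).
Batch 1: sum of counts S = 112 over n = 12 pages.
After batch 1: Gamma(α+S, β+n) = Gamma(8.5+112, 0.4+12) = Gamma(120.5, 12.4).
Batch 2: sum of counts S = 46 over n = 5 pages.
After batch 2: Gamma(α+S, β+n) = Gamma(120.5+46, 12.4+5) = Gamma(166.5, 17.4).
The predictive distribution for one future period is NegBinom with mean α/β = 9.5690.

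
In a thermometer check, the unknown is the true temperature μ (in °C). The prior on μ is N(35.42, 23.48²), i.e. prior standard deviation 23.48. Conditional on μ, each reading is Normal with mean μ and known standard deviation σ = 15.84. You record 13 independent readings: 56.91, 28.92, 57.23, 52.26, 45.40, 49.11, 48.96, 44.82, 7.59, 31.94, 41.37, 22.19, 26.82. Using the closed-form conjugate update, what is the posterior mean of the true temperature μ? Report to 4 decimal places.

For Normal data with known variance σ², a Normal(μ₀, σ₀²) prior on μ is conjugate. Posterior precision = 1/σ₀² + n/σ²; posterior mean is the precision-weighted average of μ₀ and x̄.
Σxᵢ = 56.91 + 28.92 + 57.23 + 52.26 + 45.40 + 49.11 + 48.96 + 44.82 + 7.59 + 31.94 + 41.37 + 22.19 + 26.82 = 513.52, so n·x̄ = 513.52.
σ₀² = 23.48² = 551.3104, σ² = 15.84² = 250.9056; σ² + n·σ₀² = 250.9056 + 13·551.3104 = 7417.9408.
Posterior mean = (μ₀/σ₀² + n·x̄/σ²)/(1/σ₀² + n/σ²) = (σ²·μ₀ + σ₀²·n·x̄)/(σ² + n·σ₀²) = (250.9056·35.42 + 551.3104·513.52)/7417.9408 = 291995.99296/7417.9408 = 39.3635.

39.3635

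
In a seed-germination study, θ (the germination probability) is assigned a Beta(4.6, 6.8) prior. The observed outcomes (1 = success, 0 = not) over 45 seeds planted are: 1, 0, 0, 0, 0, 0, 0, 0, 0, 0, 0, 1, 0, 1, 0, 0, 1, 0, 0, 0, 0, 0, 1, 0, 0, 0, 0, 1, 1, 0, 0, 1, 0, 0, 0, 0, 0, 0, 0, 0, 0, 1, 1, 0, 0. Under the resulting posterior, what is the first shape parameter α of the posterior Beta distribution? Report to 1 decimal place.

The Beta prior is conjugate to a Binomial/Bernoulli likelihood; the update adds successes to α and failures to β.
Posterior: Beta(α+k, β+n−k) = Beta(4.6+10, 6.8+35) = Beta(14.6, 41.8).
Posterior α = 14.6.

14.6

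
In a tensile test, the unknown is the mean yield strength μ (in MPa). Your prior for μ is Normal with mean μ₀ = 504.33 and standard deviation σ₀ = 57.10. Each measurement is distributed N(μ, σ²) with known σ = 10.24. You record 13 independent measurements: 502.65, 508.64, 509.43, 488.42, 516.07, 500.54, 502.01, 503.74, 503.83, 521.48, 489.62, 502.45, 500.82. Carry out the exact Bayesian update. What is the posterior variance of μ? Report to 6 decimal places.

8.046064

For Normal data with known variance σ², a Normal(μ₀, σ₀²) prior on μ is conjugate. Posterior precision = 1/σ₀² + n/σ²; posterior mean is the precision-weighted average of μ₀ and x̄.
σ₀² = 57.10² = 3260.41, σ² = 10.24² = 104.8576; σ² + n·σ₀² = 104.8576 + 13·3260.41 = 42490.1876.
Posterior precision = 1/σ₀² + n/σ² = 1/3260.41 + 13/104.8576 = (σ² + n·σ₀²)/(σ₀²σ²) = 42490.1876/(3260.41·104.8576); posterior variance σₙ² = σ₀²σ²/(σ² + n·σ₀²) = 3260.41·104.8576/42490.1876 = 8.046064.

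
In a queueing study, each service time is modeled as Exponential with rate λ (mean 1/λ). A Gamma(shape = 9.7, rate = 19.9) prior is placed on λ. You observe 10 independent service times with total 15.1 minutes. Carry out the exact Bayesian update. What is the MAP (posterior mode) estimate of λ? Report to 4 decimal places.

With a Gamma(shape α, rate β) prior on the exponential rate λ, the posterior after n observations with total T = Σxᵢ is Gamma(α+n, β+T).
Posterior: Gamma(9.7+10, 19.9+15.1) = Gamma(19.7, 35.0).
Mode = (α−1)/β = 0.5343.

0.5343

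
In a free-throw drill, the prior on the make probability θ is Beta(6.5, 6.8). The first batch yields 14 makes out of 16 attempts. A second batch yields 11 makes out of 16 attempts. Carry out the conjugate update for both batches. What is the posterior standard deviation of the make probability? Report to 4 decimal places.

0.0676

The Beta prior is conjugate to a Binomial/Bernoulli likelihood; the update adds successes to α and failures to β.
After batch 1: Beta(6.5+14, 6.8+2) = Beta(20.5, 8.8).
After batch 2: Beta(20.5+11, 8.8+5) = Beta(31.5, 13.8).
Var = αβ/((α+β)²(α+β+1)) = 31.5·13.8/(45.3²·46.3) = 0.00457522; SD = √0.00457522 = 0.0676.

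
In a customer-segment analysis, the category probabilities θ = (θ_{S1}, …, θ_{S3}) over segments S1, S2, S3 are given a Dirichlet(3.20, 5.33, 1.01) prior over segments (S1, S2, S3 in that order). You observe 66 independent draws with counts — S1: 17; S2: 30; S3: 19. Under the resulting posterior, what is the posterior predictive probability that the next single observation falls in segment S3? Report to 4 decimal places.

0.2649

The Dirichlet prior is conjugate to the Multinomial likelihood: each posterior αⱼ = prior αⱼ + observed count nⱼ.
Posterior concentration: (20.20, 35.33, 20.01), total = 75.54.
P(next = S3 | data) = α_{S3}/Σα = 0.2649.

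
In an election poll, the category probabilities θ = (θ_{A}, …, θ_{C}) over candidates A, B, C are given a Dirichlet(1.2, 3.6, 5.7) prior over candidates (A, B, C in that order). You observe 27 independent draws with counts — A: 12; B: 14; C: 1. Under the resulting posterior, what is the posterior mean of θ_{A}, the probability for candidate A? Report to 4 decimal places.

0.3520

The Dirichlet prior is conjugate to the Multinomial likelihood: each posterior αⱼ = prior αⱼ + observed count nⱼ.
Posterior concentration: (13.2, 17.6, 6.7), total = 37.5.
E[θ_{A}|data] = α_{A}/Σα = 13.2/37.5 = 0.3520.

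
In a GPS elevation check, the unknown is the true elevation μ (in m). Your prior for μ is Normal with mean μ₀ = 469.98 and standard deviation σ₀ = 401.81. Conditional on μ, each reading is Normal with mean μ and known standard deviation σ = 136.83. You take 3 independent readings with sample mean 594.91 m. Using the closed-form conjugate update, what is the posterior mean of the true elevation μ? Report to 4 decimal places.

For Normal data with known variance σ², a Normal(μ₀, σ₀²) prior on μ is conjugate. Posterior precision = 1/σ₀² + n/σ²; posterior mean is the precision-weighted average of μ₀ and x̄.
n·x̄ = 3·594.91 = 1784.73.
σ₀² = 401.81² = 161451.2761, σ² = 136.83² = 18722.4489; σ² + n·σ₀² = 18722.4489 + 3·161451.2761 = 503076.2772.
Posterior mean = (μ₀/σ₀² + n·x̄/σ²)/(1/σ₀² + n/σ²) = (σ²·μ₀ + σ₀²·n·x̄)/(σ² + n·σ₀²) = (18722.4489·469.98 + 161451.2761·1784.73)/503076.2772 = 296946112.527975/503076.2772 = 590.2606.

590.2606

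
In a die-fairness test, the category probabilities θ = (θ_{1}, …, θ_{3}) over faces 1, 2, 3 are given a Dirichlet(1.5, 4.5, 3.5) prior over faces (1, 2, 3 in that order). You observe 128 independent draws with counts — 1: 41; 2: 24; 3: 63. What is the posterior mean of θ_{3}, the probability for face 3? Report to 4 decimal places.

0.4836

The Dirichlet prior is conjugate to the Multinomial likelihood: each posterior αⱼ = prior αⱼ + observed count nⱼ.
Posterior concentration: (42.5, 28.5, 66.5), total = 137.5.
E[θ_{3}|data] = α_{3}/Σα = 66.5/137.5 = 0.4836.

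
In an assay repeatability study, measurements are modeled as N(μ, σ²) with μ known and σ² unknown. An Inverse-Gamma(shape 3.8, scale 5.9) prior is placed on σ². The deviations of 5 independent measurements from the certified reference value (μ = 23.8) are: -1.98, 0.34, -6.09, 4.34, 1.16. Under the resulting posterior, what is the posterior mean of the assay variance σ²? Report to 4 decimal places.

With known mean μ and an Inverse-Gamma(α, β) prior on σ², the Normal likelihood is conjugate: posterior is Inv-Gamma(α + n/2, β + Σ(xᵢ−μ)²/2).
Σ(xᵢ−μ)² = (-1.98)² + (0.34)² + (-6.09)² + (4.34)² + (1.16)² = 61.3053.
Posterior: Inv-Gamma(3.8 + 5/2, 5.9 + 61.3053/2) = Inv-Gamma(6.30, 36.55265).
E[σ²|data] = β/(α−1) = 36.55265/5.30 = 6.8967.

6.8967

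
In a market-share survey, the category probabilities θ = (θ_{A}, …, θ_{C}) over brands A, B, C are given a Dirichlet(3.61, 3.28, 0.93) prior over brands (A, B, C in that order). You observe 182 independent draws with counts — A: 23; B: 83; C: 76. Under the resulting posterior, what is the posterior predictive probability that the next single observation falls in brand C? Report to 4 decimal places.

The Dirichlet prior is conjugate to the Multinomial likelihood: each posterior αⱼ = prior αⱼ + observed count nⱼ.
Posterior concentration: (26.61, 86.28, 76.93), total = 189.82.
P(next = C | data) = α_{C}/Σα = 0.4053.

0.4053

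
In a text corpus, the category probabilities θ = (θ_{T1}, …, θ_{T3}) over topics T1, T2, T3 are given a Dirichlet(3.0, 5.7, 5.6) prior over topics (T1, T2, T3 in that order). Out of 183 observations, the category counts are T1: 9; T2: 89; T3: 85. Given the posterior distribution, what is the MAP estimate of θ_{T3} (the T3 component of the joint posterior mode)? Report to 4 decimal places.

0.4611

The Dirichlet prior is conjugate to the Multinomial likelihood: each posterior αⱼ = prior αⱼ + observed count nⱼ.
Posterior concentration: (12.0, 94.7, 90.6), total = 197.3.
Joint mode component: (α_{T3}−1)/(Σα−K) = 89.6/194.3 = 0.4611.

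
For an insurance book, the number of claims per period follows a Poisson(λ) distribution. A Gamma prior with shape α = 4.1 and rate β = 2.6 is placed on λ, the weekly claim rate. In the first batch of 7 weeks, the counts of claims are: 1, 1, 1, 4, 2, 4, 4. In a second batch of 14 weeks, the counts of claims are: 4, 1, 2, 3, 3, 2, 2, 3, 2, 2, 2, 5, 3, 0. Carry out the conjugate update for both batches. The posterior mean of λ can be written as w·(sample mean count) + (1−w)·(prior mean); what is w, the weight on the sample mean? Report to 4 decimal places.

With a Gamma(shape α, rate β) prior, the Poisson likelihood is conjugate: the posterior is Gamma(α + ΣXᵢ, β + n).
Total number of weeks: n = 7 + 14 = 21.
Posterior mean = (α₀+S)/(β₀+n) = [n/(β₀+n)]·(S/n) + [β₀/(β₀+n)]·(α₀/β₀), so only n and β₀ enter the weight.
Weight on data w = n/(β₀+n) = 21/(2.6+21) = 21/23.6 = 0.8898.

0.8898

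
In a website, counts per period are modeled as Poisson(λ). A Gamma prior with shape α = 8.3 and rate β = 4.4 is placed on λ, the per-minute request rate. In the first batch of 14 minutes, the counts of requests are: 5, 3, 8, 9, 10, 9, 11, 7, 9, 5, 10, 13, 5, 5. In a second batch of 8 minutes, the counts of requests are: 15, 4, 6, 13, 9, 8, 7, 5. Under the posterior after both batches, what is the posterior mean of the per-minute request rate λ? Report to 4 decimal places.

6.9811

With a Gamma(shape α, rate β) prior, the Poisson likelihood is conjugate: the posterior is Gamma(α + ΣXᵢ, β + n).
Batch 1: sum of counts S = 109 over n = 14 minutes.
After batch 1: Gamma(α+S, β+n) = Gamma(8.3+109, 4.4+14) = Gamma(117.3, 18.4).
Batch 2: sum of counts S = 67 over n = 8 minutes.
After batch 2: Gamma(α+S, β+n) = Gamma(117.3+67, 18.4+8) = Gamma(184.3, 26.4).
Posterior mean = α/β = 184.3/26.4 = 6.9811.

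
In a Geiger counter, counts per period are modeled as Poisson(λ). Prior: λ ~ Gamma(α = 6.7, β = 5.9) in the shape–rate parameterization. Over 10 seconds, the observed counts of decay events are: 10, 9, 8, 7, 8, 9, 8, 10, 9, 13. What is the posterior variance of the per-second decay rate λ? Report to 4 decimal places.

0.3865

With a Gamma(shape α, rate β) prior, the Poisson likelihood is conjugate: the posterior is Gamma(α + ΣXᵢ, β + n).
Sum of counts S = 91 over n = 10 seconds.
Posterior: Gamma(α+S, β+n) = Gamma(6.7+91, 5.9+10) = Gamma(97.7, 15.9).
Var = α/β² = 97.7/15.9² = 0.3865.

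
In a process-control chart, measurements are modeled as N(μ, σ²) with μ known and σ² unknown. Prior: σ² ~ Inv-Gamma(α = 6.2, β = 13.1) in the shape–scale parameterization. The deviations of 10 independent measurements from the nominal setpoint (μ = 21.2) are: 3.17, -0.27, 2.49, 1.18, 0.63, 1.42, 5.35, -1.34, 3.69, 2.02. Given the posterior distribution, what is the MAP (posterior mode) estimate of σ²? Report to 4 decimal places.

With known mean μ and an Inverse-Gamma(α, β) prior on σ², the Normal likelihood is conjugate: posterior is Inv-Gamma(α + n/2, β + Σ(xᵢ−μ)²/2).
Σ(xᵢ−μ)² = (3.17)² + (-0.27)² + (2.49)² + (1.18)² + (0.63)² + (1.42)² + (5.35)² + (-1.34)² + (3.69)² + (2.02)² = 68.2422.
Posterior: Inv-Gamma(6.2 + 10/2, 13.1 + 68.2422/2) = Inv-Gamma(11.20, 47.22110).
Mode = β/(α+1) = 47.22110/12.20 = 3.8706.

3.8706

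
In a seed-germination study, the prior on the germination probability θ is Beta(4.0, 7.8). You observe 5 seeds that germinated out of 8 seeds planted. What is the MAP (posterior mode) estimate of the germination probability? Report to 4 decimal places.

The Beta prior is conjugate to a Binomial/Bernoulli likelihood; the update adds successes to α and failures to β.
Posterior: Beta(α+k, β+n−k) = Beta(4.0+5, 7.8+3) = Beta(9.0, 10.8).
Mode of Beta(a,b) for a,b>1 is (a−1)/(a+b−2) = 8.0/17.8 = 0.4494.

0.4494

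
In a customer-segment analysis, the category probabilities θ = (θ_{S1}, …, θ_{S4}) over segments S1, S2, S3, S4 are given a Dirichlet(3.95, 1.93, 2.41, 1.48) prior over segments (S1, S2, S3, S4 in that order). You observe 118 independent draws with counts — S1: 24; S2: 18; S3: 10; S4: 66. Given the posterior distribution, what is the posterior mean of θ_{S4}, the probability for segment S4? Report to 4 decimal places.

The Dirichlet prior is conjugate to the Multinomial likelihood: each posterior αⱼ = prior αⱼ + observed count nⱼ.
Posterior concentration: (27.95, 19.93, 12.41, 67.48), total = 127.77.
E[θ_{S4}|data] = α_{S4}/Σα = 67.48/127.77 = 0.5281.

0.5281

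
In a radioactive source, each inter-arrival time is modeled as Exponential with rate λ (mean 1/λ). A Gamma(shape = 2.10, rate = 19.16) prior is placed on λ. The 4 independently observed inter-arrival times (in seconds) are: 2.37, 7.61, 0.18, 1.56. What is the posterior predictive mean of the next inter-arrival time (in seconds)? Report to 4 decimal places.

With a Gamma(shape α, rate β) prior on the exponential rate λ, the posterior after n observations with total T = Σxᵢ is Gamma(α+n, β+T).
Sum of observations T = 11.72 seconds; n = 4.
Posterior: Gamma(2.10+4, 19.16+11.72) = Gamma(6.10, 30.88).
The predictive distribution for the next observation is Lomax; its mean is β/(α−1) = 30.88/5.10 = 6.0549.

6.0549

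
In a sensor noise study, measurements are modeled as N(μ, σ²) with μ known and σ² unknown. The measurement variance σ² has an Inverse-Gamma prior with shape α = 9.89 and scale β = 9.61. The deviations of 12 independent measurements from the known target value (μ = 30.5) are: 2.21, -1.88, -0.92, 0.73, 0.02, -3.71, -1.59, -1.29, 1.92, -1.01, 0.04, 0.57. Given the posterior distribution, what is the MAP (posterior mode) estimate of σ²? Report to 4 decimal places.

1.5396

With known mean μ and an Inverse-Gamma(α, β) prior on σ², the Normal likelihood is conjugate: posterior is Inv-Gamma(α + n/2, β + Σ(xᵢ−μ)²/2).
Σ(xᵢ−μ)² = (2.21)² + (-1.88)² + (-0.92)² + (0.73)² + (0.02)² + (-3.71)² + (-1.59)² + (-1.29)² + (1.92)² + (-1.01)² + (0.04)² + (0.57)² = 32.7875.
Posterior: Inv-Gamma(9.89 + 12/2, 9.61 + 32.7875/2) = Inv-Gamma(15.89, 26.00375).
Mode = β/(α+1) = 26.00375/16.89 = 1.5396.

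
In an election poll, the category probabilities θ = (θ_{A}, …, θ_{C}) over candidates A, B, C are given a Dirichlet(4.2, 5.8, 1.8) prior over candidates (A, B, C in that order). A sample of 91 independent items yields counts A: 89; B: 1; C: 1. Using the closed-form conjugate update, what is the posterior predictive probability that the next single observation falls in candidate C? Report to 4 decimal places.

The Dirichlet prior is conjugate to the Multinomial likelihood: each posterior αⱼ = prior αⱼ + observed count nⱼ.
Posterior concentration: (93.2, 6.8, 2.8), total = 102.8.
P(next = C | data) = α_{C}/Σα = 0.0272.

0.0272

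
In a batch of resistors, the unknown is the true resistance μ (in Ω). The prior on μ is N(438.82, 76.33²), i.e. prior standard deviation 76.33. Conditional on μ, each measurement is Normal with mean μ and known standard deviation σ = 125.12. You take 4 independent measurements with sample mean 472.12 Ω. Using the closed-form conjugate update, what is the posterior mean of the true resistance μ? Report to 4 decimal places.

458.7393

For Normal data with known variance σ², a Normal(μ₀, σ₀²) prior on μ is conjugate. Posterior precision = 1/σ₀² + n/σ²; posterior mean is the precision-weighted average of μ₀ and x̄.
n·x̄ = 4·472.12 = 1888.48.
σ₀² = 76.33² = 5826.2689, σ² = 125.12² = 15655.0144; σ² + n·σ₀² = 15655.0144 + 4·5826.2689 = 38960.09.
Posterior mean = (μ₀/σ₀² + n·x̄/σ²)/(1/σ₀² + n/σ²) = (σ²·μ₀ + σ₀²·n·x̄)/(σ² + n·σ₀²) = (15655.0144·438.82 + 5826.2689·1888.48)/38960.09 = 17872525.71128/38960.09 = 458.7393.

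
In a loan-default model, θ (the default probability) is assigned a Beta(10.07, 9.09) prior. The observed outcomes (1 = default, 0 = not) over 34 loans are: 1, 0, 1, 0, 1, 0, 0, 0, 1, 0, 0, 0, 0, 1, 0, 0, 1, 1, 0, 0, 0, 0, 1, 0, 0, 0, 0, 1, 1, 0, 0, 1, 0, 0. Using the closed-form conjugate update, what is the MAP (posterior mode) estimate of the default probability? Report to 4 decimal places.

0.3923

The Beta prior is conjugate to a Binomial/Bernoulli likelihood; the update adds successes to α and failures to β.
Posterior: Beta(α+k, β+n−k) = Beta(10.07+11, 9.09+23) = Beta(21.07, 32.09).
Mode of Beta(a,b) for a,b>1 is (a−1)/(a+b−2) = 20.07/51.16 = 0.3923.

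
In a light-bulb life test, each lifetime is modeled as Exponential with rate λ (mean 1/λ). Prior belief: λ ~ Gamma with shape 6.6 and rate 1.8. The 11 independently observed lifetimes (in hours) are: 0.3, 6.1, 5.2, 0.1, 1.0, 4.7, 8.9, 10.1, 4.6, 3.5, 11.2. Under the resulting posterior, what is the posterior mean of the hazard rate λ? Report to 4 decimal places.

With a Gamma(shape α, rate β) prior on the exponential rate λ, the posterior after n observations with total T = Σxᵢ is Gamma(α+n, β+T).
Sum of observations T = 55.7 hours; n = 11.
Posterior: Gamma(6.6+11, 1.8+55.7) = Gamma(17.6, 57.5).
Posterior mean of λ = α/β = 17.6/57.5 = 0.3061.

0.3061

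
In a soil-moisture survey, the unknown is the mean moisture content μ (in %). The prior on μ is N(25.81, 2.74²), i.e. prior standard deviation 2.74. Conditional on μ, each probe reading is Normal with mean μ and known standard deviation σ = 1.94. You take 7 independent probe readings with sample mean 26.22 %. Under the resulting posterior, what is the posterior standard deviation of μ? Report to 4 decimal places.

For Normal data with known variance σ², a Normal(μ₀, σ₀²) prior on μ is conjugate. Posterior precision = 1/σ₀² + n/σ²; posterior mean is the precision-weighted average of μ₀ and x̄.
σ₀² = 2.74² = 7.5076, σ² = 1.94² = 3.7636; σ² + n·σ₀² = 3.7636 + 7·7.5076 = 56.3168.
Posterior precision = 1/σ₀² + n/σ² = 1/7.5076 + 7/3.7636 = (σ² + n·σ₀²)/(σ₀²σ²) = 56.3168/(7.5076·3.7636); posterior variance σₙ² = σ₀²σ²/(σ² + n·σ₀²) = 7.5076·3.7636/56.3168 = 0.501726.
Posterior SD = √σₙ² = √(7.5076·3.7636/56.3168) = 0.7083.

0.7083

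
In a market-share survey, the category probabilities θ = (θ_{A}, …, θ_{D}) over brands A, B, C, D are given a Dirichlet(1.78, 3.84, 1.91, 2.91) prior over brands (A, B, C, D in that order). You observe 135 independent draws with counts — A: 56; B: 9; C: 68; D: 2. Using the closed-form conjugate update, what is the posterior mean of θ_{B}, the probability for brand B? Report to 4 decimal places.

The Dirichlet prior is conjugate to the Multinomial likelihood: each posterior αⱼ = prior αⱼ + observed count nⱼ.
Posterior concentration: (57.78, 12.84, 69.91, 4.91), total = 145.44.
E[θ_{B}|data] = α_{B}/Σα = 12.84/145.44 = 0.0883.

0.0883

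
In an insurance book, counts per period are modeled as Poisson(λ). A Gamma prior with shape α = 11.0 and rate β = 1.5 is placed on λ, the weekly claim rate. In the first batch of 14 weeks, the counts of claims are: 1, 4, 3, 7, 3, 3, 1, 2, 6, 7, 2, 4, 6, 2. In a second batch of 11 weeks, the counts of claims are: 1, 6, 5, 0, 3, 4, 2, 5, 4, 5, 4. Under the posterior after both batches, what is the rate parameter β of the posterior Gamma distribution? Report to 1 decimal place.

With a Gamma(shape α, rate β) prior, the Poisson likelihood is conjugate: the posterior is Gamma(α + ΣXᵢ, β + n).
Batch 1: sum of counts S = 51 over n = 14 weeks.
After batch 1: Gamma(α+S, β+n) = Gamma(11.0+51, 1.5+14) = Gamma(62.0, 15.5).
Batch 2: sum of counts S = 39 over n = 11 weeks.
After batch 2: Gamma(α+S, β+n) = Gamma(62.0+39, 15.5+11) = Gamma(101.0, 26.5).
Posterior β = 26.5.

26.5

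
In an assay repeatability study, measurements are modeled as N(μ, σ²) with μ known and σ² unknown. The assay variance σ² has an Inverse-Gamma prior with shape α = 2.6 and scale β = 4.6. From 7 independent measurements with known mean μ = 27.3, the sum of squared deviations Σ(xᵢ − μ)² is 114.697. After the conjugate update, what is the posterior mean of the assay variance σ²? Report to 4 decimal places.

With known mean μ and an Inverse-Gamma(α, β) prior on σ², the Normal likelihood is conjugate: posterior is Inv-Gamma(α + n/2, β + Σ(xᵢ−μ)²/2).
Posterior: Inv-Gamma(2.6 + 7/2, 4.6 + 114.697/2) = Inv-Gamma(6.10, 61.9485).
E[σ²|data] = β/(α−1) = 61.9485/5.10 = 12.1468.

12.1468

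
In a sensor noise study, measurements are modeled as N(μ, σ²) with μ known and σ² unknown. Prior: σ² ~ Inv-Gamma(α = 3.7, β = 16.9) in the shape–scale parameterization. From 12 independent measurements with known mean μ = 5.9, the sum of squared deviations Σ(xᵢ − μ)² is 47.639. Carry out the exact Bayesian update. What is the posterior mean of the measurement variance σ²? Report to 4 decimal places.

4.6804

With known mean μ and an Inverse-Gamma(α, β) prior on σ², the Normal likelihood is conjugate: posterior is Inv-Gamma(α + n/2, β + Σ(xᵢ−μ)²/2).
Posterior: Inv-Gamma(3.7 + 12/2, 16.9 + 47.639/2) = Inv-Gamma(9.70, 40.7195).
E[σ²|data] = β/(α−1) = 40.7195/8.70 = 4.6804.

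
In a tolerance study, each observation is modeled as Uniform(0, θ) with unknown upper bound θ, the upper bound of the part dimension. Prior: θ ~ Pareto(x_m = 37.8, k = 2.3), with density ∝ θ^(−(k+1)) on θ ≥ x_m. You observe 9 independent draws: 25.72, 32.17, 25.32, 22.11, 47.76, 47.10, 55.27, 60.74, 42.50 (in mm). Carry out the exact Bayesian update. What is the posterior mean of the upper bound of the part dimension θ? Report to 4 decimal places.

66.6371

A Pareto(scale x_m, shape k) prior on the upper bound θ of Uniform(0, θ) is conjugate: posterior is Pareto(max(x_m, max xᵢ), k + n).
Sample maximum = 60.74; prior scale x_m = 37.8 → posterior scale = max = 60.74.
Posterior shape = 2.3 + 9 = 11.3.
E[θ|data] = k·x_m/(k−1) = 11.3·60.74/10.3 = 66.6371.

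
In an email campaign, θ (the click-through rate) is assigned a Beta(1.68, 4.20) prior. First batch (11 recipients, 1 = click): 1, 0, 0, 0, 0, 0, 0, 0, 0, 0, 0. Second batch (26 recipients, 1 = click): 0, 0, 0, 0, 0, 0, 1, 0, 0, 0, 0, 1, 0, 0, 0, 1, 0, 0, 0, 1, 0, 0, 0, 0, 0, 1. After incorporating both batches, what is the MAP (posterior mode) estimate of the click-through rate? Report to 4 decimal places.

0.1634

The Beta prior is conjugate to a Binomial/Bernoulli likelihood; the update adds successes to α and failures to β.
After batch 1: Beta(1.68+1, 4.20+10) = Beta(2.68, 14.20).
After batch 2: Beta(2.68+5, 14.20+21) = Beta(7.68, 35.20).
Mode of Beta(a,b) for a,b>1 is (a−1)/(a+b−2) = 6.68/40.88 = 0.1634.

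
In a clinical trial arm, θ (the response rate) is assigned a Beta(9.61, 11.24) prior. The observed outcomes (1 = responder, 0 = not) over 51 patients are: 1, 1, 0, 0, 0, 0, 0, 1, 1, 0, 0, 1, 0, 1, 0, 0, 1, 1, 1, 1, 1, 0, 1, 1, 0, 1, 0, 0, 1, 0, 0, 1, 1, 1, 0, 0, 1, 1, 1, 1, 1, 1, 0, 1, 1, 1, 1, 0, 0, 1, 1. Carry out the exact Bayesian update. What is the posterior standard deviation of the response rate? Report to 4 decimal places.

0.0583

The Beta prior is conjugate to a Binomial/Bernoulli likelihood; the update adds successes to α and failures to β.
Posterior: Beta(α+k, β+n−k) = Beta(9.61+30, 11.24+21) = Beta(39.61, 32.24).
Var = αβ/((α+β)²(α+β+1)) = 39.61·32.24/(71.85²·72.85) = 0.00339560; SD = √0.00339560 = 0.0583.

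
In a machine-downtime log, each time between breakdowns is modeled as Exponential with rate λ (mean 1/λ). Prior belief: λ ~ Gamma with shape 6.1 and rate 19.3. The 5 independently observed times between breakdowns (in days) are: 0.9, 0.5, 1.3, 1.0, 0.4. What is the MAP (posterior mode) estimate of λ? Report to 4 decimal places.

With a Gamma(shape α, rate β) prior on the exponential rate λ, the posterior after n observations with total T = Σxᵢ is Gamma(α+n, β+T).
Sum of observations T = 4.1 days; n = 5.
Posterior: Gamma(6.1+5, 19.3+4.1) = Gamma(11.1, 23.4).
Mode = (α−1)/β = 0.4316.

0.4316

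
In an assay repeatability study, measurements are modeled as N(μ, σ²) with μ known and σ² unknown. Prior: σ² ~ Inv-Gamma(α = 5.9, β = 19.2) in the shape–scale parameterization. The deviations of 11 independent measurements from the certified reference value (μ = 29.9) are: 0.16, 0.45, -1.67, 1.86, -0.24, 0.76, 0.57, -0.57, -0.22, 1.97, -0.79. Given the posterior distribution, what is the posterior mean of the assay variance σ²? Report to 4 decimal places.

2.4382

With known mean μ and an Inverse-Gamma(α, β) prior on σ², the Normal likelihood is conjugate: posterior is Inv-Gamma(α + n/2, β + Σ(xᵢ−μ)²/2).
Σ(xᵢ−μ)² = (0.16)² + (0.45)² + (-1.67)² + (1.86)² + (-0.24)² + (0.76)² + (0.57)² + (-0.57)² + (-0.22)² + (1.97)² + (-0.79)² = 12.3150.
Posterior: Inv-Gamma(5.9 + 11/2, 19.2 + 12.3150/2) = Inv-Gamma(11.40, 25.35750).
E[σ²|data] = β/(α−1) = 25.35750/10.40 = 2.4382.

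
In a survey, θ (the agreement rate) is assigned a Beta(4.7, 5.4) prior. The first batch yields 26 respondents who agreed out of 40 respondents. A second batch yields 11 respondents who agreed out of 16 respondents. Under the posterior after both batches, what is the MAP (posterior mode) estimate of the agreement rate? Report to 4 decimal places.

The Beta prior is conjugate to a Binomial/Bernoulli likelihood; the update adds successes to α and failures to β.
After batch 1: Beta(4.7+26, 5.4+14) = Beta(30.7, 19.4).
After batch 2: Beta(30.7+11, 19.4+5) = Beta(41.7, 24.4).
Mode of Beta(a,b) for a,b>1 is (a−1)/(a+b−2) = 40.7/64.1 = 0.6349.

0.6349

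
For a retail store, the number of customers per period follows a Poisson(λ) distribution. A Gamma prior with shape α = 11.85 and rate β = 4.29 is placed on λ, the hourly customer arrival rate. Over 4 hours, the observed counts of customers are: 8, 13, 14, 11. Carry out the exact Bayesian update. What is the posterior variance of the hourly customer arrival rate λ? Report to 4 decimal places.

0.8418

With a Gamma(shape α, rate β) prior, the Poisson likelihood is conjugate: the posterior is Gamma(α + ΣXᵢ, β + n).
Sum of counts S = 46 over n = 4 hours.
Posterior: Gamma(α+S, β+n) = Gamma(11.85+46, 4.29+4) = Gamma(57.85, 8.29).
Var = α/β² = 57.85/8.29² = 0.8418.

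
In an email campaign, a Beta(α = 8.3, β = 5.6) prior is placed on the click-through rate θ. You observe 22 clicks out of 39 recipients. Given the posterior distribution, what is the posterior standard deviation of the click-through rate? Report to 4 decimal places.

The Beta prior is conjugate to a Binomial/Bernoulli likelihood; the update adds successes to α and failures to β.
Posterior: Beta(α+k, β+n−k) = Beta(8.3+22, 5.6+17) = Beta(30.3, 22.6).
Var = αβ/((α+β)²(α+β+1)) = 30.3·22.6/(52.9²·53.9) = 0.00453995; SD = √0.00453995 = 0.0674.

0.0674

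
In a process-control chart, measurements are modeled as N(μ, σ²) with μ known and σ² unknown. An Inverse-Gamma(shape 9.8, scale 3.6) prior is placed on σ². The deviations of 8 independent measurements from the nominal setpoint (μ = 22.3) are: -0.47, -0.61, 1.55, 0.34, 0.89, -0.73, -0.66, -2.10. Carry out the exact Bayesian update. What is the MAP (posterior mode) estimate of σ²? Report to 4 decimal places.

0.5568

With known mean μ and an Inverse-Gamma(α, β) prior on σ², the Normal likelihood is conjugate: posterior is Inv-Gamma(α + n/2, β + Σ(xᵢ−μ)²/2).
Σ(xᵢ−μ)² = (-0.47)² + (-0.61)² + (1.55)² + (0.34)² + (0.89)² + (-0.73)² + (-0.66)² + (-2.10)² = 9.2817.
Posterior: Inv-Gamma(9.8 + 8/2, 3.6 + 9.2817/2) = Inv-Gamma(13.80, 8.24085).
Mode = β/(α+1) = 8.24085/14.80 = 0.5568.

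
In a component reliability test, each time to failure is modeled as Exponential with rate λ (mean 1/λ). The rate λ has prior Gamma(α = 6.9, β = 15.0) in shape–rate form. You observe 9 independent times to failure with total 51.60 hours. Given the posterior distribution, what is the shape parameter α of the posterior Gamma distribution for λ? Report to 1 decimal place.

With a Gamma(shape α, rate β) prior on the exponential rate λ, the posterior after n observations with total T = Σxᵢ is Gamma(α+n, β+T).
Posterior: Gamma(6.9+9, 15.0+51.60) = Gamma(15.9, 66.60).
Posterior α = 15.9.

15.9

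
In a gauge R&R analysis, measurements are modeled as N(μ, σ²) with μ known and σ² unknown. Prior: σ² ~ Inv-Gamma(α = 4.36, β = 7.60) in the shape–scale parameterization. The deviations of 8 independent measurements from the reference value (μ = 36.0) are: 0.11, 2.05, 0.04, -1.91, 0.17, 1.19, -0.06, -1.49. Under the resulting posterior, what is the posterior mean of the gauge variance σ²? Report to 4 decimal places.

With known mean μ and an Inverse-Gamma(α, β) prior on σ², the Normal likelihood is conjugate: posterior is Inv-Gamma(α + n/2, β + Σ(xᵢ−μ)²/2).
Σ(xᵢ−μ)² = (0.11)² + (2.05)² + (0.04)² + (-1.91)² + (0.17)² + (1.19)² + (-0.06)² + (-1.49)² = 11.5330.
Posterior: Inv-Gamma(4.36 + 8/2, 7.60 + 11.5330/2) = Inv-Gamma(8.36, 13.36650).
E[σ²|data] = β/(α−1) = 13.36650/7.36 = 1.8161.

1.8161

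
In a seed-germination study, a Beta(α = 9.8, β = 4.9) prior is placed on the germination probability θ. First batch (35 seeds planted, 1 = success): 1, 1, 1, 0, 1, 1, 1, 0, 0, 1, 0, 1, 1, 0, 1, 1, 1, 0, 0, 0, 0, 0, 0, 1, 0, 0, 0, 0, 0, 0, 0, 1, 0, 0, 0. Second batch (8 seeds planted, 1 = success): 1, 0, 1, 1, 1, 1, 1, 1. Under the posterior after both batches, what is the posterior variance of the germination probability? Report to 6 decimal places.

The Beta prior is conjugate to a Binomial/Bernoulli likelihood; the update adds successes to α and failures to β.
After batch 1: Beta(9.8+14, 4.9+21) = Beta(23.8, 25.9).
After batch 2: Beta(23.8+7, 25.9+1) = Beta(30.8, 26.9).
Var = αβ/((α+β)²(α+β+1)) = 30.8·26.9/(57.7²·58.7) = 0.004239.

0.004239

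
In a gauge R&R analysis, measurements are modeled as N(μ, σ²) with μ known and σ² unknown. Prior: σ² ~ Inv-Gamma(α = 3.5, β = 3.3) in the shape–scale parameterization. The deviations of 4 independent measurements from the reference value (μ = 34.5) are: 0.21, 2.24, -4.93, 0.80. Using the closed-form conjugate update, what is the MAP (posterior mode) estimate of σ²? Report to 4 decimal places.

2.8159

With known mean μ and an Inverse-Gamma(α, β) prior on σ², the Normal likelihood is conjugate: posterior is Inv-Gamma(α + n/2, β + Σ(xᵢ−μ)²/2).
Σ(xᵢ−μ)² = (0.21)² + (2.24)² + (-4.93)² + (0.80)² = 30.0066.
Posterior: Inv-Gamma(3.5 + 4/2, 3.3 + 30.0066/2) = Inv-Gamma(5.50, 18.30330).
Mode = β/(α+1) = 18.30330/6.50 = 2.8159.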